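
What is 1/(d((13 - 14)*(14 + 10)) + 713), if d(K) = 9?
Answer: 1/722 ≈ 0.0013850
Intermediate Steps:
1/(d((13 - 14)*(14 + 10)) + 713) = 1/(9 + 713) = 1/722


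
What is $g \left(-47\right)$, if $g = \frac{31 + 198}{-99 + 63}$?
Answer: $\frac{10763}{36} \approx 298.97$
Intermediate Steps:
$g = - \frac{229}{36}$ ($g = \frac{229}{-36} = 229 \left(- \frac{1}{36}\right) = - \frac{229}{36} \approx -6.3611$)
$g \left(-47\right) = \left(- \frac{229}{36}\right) \left(-47\right) = \frac{10763}{36}$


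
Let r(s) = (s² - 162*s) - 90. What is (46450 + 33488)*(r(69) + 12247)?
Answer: 458844120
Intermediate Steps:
r(s) = -90 + s² - 162*s
(46450 + 33488)*(r(69) + 12247) = (46450 + 33488)*((-90 + 69² - 162*69) + 12247) = 79938*((-90 + 4761 - 11178) + 12247) = 79938*(-6507 + 12247) = 79938*5740 = 458844120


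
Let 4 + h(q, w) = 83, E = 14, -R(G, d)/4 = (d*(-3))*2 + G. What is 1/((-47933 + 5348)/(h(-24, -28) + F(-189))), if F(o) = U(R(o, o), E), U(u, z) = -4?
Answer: -5/2839 ≈ -0.0017612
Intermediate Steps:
R(G, d) = -4*G + 24*d (R(G, d) = -4*((d*(-3))*2 + G) = -4*(-3*d*2 + G) = -4*(-6*d + G) = -4*(G - 6*d) = -4*G + 24*d)
h(q, w) = 79 (h(q, w) = -4 + 83 = 79)
F(o) = -4
1/((-47933 + 5348)/(h(-24, -28) + F(-189))) = 1/((-47933 + 5348)/(79 - 4)) = 1/(-42585/75) = 1/(-42585*1/75) = 1/(-2839/5) = -5/2839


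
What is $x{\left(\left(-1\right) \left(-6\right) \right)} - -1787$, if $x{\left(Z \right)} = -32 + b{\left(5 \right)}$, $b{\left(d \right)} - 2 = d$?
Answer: $1762$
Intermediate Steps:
$b{\left(d \right)} = 2 + d$
$x{\left(Z \right)} = -25$ ($x{\left(Z \right)} = -32 + \left(2 + 5\right) = -32 + 7 = -25$)
$x{\left(\left(-1\right) \left(-6\right) \right)} - -1787 = -25 - -1787 = -25 + 1787 = 1762$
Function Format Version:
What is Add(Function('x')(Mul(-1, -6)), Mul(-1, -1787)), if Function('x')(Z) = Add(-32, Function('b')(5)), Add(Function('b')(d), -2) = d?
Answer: 1762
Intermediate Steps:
Function('b')(d) = Add(2, d)
Function('x')(Z) = -25 (Function('x')(Z) = Add(-32, Add(2, 5)) = Add(-32, 7) = -25)
Add(Function('x')(Mul(-1, -6)), Mul(-1, -1787)) = Add(-25, Mul(-1, -1787)) = Add(-25, 1787) = 1762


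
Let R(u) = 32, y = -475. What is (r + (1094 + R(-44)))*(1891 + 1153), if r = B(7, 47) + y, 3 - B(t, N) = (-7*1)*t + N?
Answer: 1996864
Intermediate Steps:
B(t, N) = 3 - N + 7*t (B(t, N) = 3 - ((-7*1)*t + N) = 3 - (-7*t + N) = 3 - (N - 7*t) = 3 + (-N + 7*t) = 3 - N + 7*t)
r = -470 (r = (3 - 1*47 + 7*7) - 475 = (3 - 47 + 49) - 475 = 5 - 475 = -470)
(r + (1094 + R(-44)))*(1891 + 1153) = (-470 + (1094 + 32))*(1891 + 1153) = (-470 + 1126)*3044 = 656*3044 = 1996864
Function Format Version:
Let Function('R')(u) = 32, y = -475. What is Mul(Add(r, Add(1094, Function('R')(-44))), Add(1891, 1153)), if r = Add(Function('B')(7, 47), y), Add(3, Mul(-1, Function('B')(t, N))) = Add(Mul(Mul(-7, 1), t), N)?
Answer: 1996864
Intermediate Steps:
Function('B')(t, N) = Add(3, Mul(-1, N), Mul(7, t)) (Function('B')(t, N) = Add(3, Mul(-1, Add(Mul(Mul(-7, 1), t), N))) = Add(3, Mul(-1, Add(Mul(-7, t), N))) = Add(3, Mul(-1, Add(N, Mul(-7, t)))) = Add(3, Add(Mul(-1, N), Mul(7, t))) = Add(3, Mul(-1, N), Mul(7, t)))
r = -470 (r = Add(Add(3, Mul(-1, 47), Mul(7, 7)), -475) = Add(Add(3, -47, 49), -475) = Add(5, -475) = -470)
Mul(Add(r, Add(1094, Function('R')(-44))), Add(1891, 1153)) = Mul(Add(-470, Add(1094, 32)), Add(1891, 1153)) = Mul(Add(-470, 1126), 3044) = Mul(656, 3044) = 1996864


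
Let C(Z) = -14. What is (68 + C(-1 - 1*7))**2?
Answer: 2916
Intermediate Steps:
(68 + C(-1 - 1*7))**2 = (68 - 14)**2 = 54**2 = 2916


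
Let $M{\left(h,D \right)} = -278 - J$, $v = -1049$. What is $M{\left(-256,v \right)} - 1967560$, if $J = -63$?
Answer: $-1967775$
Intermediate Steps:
$M{\left(h,D \right)} = -215$ ($M{\left(h,D \right)} = -278 - -63 = -278 + 63 = -215$)
$M{\left(-256,v \right)} - 1967560 = -215 - 1967560 = -1967775$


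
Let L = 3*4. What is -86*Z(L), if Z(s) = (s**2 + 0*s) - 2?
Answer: -12212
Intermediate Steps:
L = 12
Z(s) = -2 + s**2 (Z(s) = (s**2 + 0) - 2 = s**2 - 2 = -2 + s**2)
-86*Z(L) = -86*(-2 + 12**2) = -86*(-2 + 144) = -86*142 = -12212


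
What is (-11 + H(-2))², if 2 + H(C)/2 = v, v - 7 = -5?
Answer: 121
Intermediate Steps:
v = 2 (v = 7 - 5 = 2)
H(C) = 0 (H(C) = -4 + 2*2 = -4 + 4 = 0)
(-11 + H(-2))² = (-11 + 0)² = (-11)² = 121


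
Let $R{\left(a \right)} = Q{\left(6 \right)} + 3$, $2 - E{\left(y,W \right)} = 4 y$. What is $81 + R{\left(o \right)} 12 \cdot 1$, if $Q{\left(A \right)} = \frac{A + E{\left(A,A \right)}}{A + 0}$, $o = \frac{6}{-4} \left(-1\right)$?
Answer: $85$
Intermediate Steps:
$E{\left(y,W \right)} = 2 - 4 y$
$o = \frac{3}{2}$ ($o = 6 \left(- \frac{1}{4}\right) \left(-1\right) = \left(- \frac{3}{2}\right) \left(-1\right) = \frac{3}{2} \approx 1.5$)
$Q{\left(A \right)} = \frac{2 - 3 A}{A}$ ($Q{\left(A \right)} = \frac{A - \left(-2 + 4 A\right)}{A + 0} = \frac{2 - 3 A}{A}$)
$R{\left(a \right)} = \frac{1}{3}$ ($R{\left(a \right)} = \left(-3 + \frac{2}{6}\right) + 3 = \left(-3 + 2 \cdot \frac{1}{6}\right) + 3 = \left(-3 + \frac{1}{3}\right) + 3 = - \frac{8}{3} + 3 = \frac{1}{3}$)
$81 + R{\left(o \right)} 12 \cdot 1 = 81 + \frac{12 \cdot 1}{3} = 81 + \frac{1}{3} \cdot 12 = 81 + 4 = 85$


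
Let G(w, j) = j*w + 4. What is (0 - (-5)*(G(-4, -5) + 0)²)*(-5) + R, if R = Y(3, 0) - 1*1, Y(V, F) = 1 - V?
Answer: -14403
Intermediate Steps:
G(w, j) = 4 + j*w
R = -3 (R = (1 - 1*3) - 1*1 = (1 - 3) - 1 = -2 - 1 = -3)
(0 - (-5)*(G(-4, -5) + 0)²)*(-5) + R = (0 - (-5)*((4 - 5*(-4)) + 0)²)*(-5) - 3 = (0 - (-5)*((4 + 20) + 0)²)*(-5) - 3 = (0 - (-5)*(24 + 0)²)*(-5) - 3 = (0 - (-5)*24²)*(-5) - 3 = (0 - (-5)*576)*(-5) - 3 = (0 - 5*(-576))*(-5) - 3 = (0 + 2880)*(-5) - 3 = 2880*(-5) - 3 = -14400 - 3 = -14403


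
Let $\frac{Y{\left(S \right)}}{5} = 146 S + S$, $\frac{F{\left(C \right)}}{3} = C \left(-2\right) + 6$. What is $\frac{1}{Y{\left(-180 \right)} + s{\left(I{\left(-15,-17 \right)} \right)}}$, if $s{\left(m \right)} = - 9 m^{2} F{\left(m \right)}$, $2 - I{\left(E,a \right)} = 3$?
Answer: $- \frac{1}{132516} \approx -7.5463 \cdot 10^{-6}$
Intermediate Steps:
$I{\left(E,a \right)} = -1$ ($I{\left(E,a \right)} = 2 - 3 = -1$)
$F{\left(C \right)} = 18 - 6 C$ ($F{\left(C \right)} = 3 \left(C \left(-2\right) + 6\right) = 3 \left(- 2 C + 6\right) = 3 \left(6 - 2 C\right) = 18 - 6 C$)
$s{\left(m \right)} = - 9 m^{2} \left(18 - 6 m\right)$
$Y{\left(S \right)} = 735 S$ ($Y{\left(S \right)} = 5 \left(146 S + S\right) = 5 \cdot 147 S = 735 S$)
$\frac{1}{Y{\left(-180 \right)} + s{\left(I{\left(-15,-17 \right)} \right)}} = \frac{1}{735 \left(-180\right) + 54 \left(-1\right)^{2} \left(-3 - 1\right)} = \frac{1}{-132300 + 54 \cdot 1 \left(-4\right)} = \frac{1}{-132300 - 216} = \frac{1}{-132516} = - \frac{1}{132516}$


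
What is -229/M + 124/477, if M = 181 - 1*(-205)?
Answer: -61369/184122 ≈ -0.33331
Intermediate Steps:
M = 386 (M = 181 + 205 = 386)
-229/M + 124/477 = -229/386 + 124/477 = -61369/184122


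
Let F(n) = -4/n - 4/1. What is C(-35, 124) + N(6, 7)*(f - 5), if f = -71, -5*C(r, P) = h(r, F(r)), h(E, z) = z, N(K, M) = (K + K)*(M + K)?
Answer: -2074664/175 ≈ -11855.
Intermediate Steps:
F(n) = -4 - 4/n (F(n) = -4/n - 4*1 = -4/n - 4 = -4 - 4/n)
N(K, M) = 2*K*(K + M) (N(K, M) = (2*K)*(K + M) = 2*K*(K + M))
C(r, P) = ⅘ + 4/(5*r) (C(r, P) = -(-4 - 4/r)/5 = ⅘ + 4/(5*r))
C(-35, 124) + N(6, 7)*(f - 5) = (⅘)*(1 - 35)/(-35) + (2*6*(6 + 7))*(-71 - 5) = (⅘)*(-1/35)*(-34) + (2*6*13)*(-76) = 136/175 + 156*(-76) = 136/175 - 11856 = -2074664/175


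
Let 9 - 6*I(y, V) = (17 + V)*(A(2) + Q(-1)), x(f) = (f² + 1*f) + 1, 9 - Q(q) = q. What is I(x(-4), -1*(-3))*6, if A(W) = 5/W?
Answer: -241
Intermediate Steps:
Q(q) = 9 - q
x(f) = 1 + f + f² (x(f) = (f² + f) + 1 = (f + f²) + 1 = 1 + f + f²)
I(y, V) = -407/12 - 25*V/12 (I(y, V) = 3/2 - (17 + V)*(5/2 + (9 - 1*(-1)))/6 = 3/2 - (17 + V)*(5*(½) + (9 + 1))/6 = 3/2 - (17 + V)*(5/2 + 10)/6 = 3/2 - (17 + V)*25/(6*2) = 3/2 - (425/2 + 25*V/2)/6 = 3/2 + (-425/12 - 25*V/12) = -407/12 - 25*V/12)
I(x(-4), -1*(-3))*6 = (-407/12 - (-25)*(-3)/12)*6 = (-407/12 - 25/12*3)*6 = (-407/12 - 25/4)*6 = -241/6*6 = -241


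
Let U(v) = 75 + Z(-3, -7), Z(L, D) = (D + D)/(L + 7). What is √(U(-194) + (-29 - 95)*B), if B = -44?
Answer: √22110/2 ≈ 74.347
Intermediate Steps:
Z(L, D) = 2*D/(7 + L) (Z(L, D) = (2*D)/(7 + L) = 2*D/(7 + L))
U(v) = 143/2 (U(v) = 75 + 2*(-7)/(7 - 3) = 75 + 2*(-7)/4 = 75 + 2*(-7)*(¼) = 75 - 7/2 = 143/2)
√(U(-194) + (-29 - 95)*B) = √(143/2 + (-29 - 95)*(-44)) = √(143/2 - 124*(-44)) = √(143/2 + 5456) = √(11055/2) = √22110/2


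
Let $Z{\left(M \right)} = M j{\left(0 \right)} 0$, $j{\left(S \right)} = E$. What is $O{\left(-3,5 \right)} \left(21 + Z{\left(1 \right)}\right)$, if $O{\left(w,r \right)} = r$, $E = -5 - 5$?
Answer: $105$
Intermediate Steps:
$E = -10$ ($E = -5 - 5 = -10$)
$j{\left(S \right)} = -10$
$Z{\left(M \right)} = 0$ ($Z{\left(M \right)} = M \left(-10\right) 0 = - 10 M 0 = 0$)
$O{\left(-3,5 \right)} \left(21 + Z{\left(1 \right)}\right) = 5 \left(21 + 0\right) = 5 \cdot 21 = 105$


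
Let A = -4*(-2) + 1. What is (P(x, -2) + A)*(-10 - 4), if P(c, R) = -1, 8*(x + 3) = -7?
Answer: -112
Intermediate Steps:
x = -31/8 (x = -3 + (1/8)*(-7) = -3 - 7/8 = -31/8 ≈ -3.8750)
A = 9 (A = 8 + 1 = 9)
(P(x, -2) + A)*(-10 - 4) = (-1 + 9)*(-10 - 4) = 8*(-14) = -112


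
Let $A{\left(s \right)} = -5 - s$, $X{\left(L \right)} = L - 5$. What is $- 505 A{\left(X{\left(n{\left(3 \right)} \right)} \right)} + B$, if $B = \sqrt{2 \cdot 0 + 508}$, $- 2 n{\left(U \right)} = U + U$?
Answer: $-1515 + 2 \sqrt{127} \approx -1492.5$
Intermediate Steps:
$n{\left(U \right)} = - U$ ($n{\left(U \right)} = - \frac{U + U}{2} = - \frac{2 U}{2} = - U$)
$X{\left(L \right)} = -5 + L$
$B = 2 \sqrt{127}$ ($B = \sqrt{0 + 508} = \sqrt{508} = 2 \sqrt{127} \approx 22.539$)
$- 505 A{\left(X{\left(n{\left(3 \right)} \right)} \right)} + B = - 505 \left(-5 - \left(-5 - 3\right)\right) + 2 \sqrt{127} = - 505 \left(-5 - -8\right) + 2 \sqrt{127} = - 505 \left(-5 + 8\right) + 2 \sqrt{127} = \left(-505\right) 3 + 2 \sqrt{127} = -1515 + 2 \sqrt{127}$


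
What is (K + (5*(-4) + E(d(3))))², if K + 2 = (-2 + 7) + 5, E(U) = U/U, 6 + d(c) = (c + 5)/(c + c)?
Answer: 121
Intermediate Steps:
d(c) = -6 + (5 + c)/(2*c) (d(c) = -6 + (c + 5)/(c + c) = -6 + (5 + c)/((2*c)) = -6 + (5 + c)*(1/(2*c)) = -6 + (5 + c)/(2*c))
E(U) = 1
K = 8 (K = -2 + ((-2 + 7) + 5) = -2 + (5 + 5) = -2 + 10 = 8)
(K + (5*(-4) + E(d(3))))² = (8 + (5*(-4) + 1))² = (8 + (-20 + 1))² = (8 - 19)² = (-11)² = 121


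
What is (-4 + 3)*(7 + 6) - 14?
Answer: -27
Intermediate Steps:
(-4 + 3)*(7 + 6) - 14 = -1*13 - 14 = -13 - 14 = -27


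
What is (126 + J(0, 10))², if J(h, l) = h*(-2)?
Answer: 15876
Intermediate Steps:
J(h, l) = -2*h
(126 + J(0, 10))² = (126 - 2*0)² = (126 + 0)² = 126² = 15876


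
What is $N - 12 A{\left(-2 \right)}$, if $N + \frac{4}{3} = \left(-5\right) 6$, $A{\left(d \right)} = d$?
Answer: $- \frac{22}{3} \approx -7.3333$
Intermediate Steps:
$N = - \frac{94}{3}$ ($N = - \frac{4}{3} - 30 = - \frac{94}{3} \approx -31.333$)
$N - 12 A{\left(-2 \right)} = - \frac{94}{3} - -24 = - \frac{94}{3} + 24 = - \frac{22}{3}$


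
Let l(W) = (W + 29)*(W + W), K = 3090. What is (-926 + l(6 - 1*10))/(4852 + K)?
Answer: -563/3971 ≈ -0.14178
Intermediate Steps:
l(W) = 2*W*(29 + W) (l(W) = (29 + W)*(2*W) = 2*W*(29 + W))
(-926 + l(6 - 1*10))/(4852 + K) = (-926 + 2*(6 - 1*10)*(29 + (6 - 1*10)))/(4852 + 3090) = (-926 + 2*(6 - 10)*(29 + (6 - 10)))/7942 = (-926 + 2*(-4)*(29 - 4))*(1/7942) = (-926 + 2*(-4)*25)*(1/7942) = (-926 - 200)*(1/7942) = -1126*1/7942 = -563/3971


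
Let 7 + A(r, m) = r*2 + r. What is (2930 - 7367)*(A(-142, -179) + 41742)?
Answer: -183288033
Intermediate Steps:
A(r, m) = -7 + 3*r (A(r, m) = -7 + (r*2 + r) = -7 + (2*r + r) = -7 + 3*r)
(2930 - 7367)*(A(-142, -179) + 41742) = (2930 - 7367)*((-7 + 3*(-142)) + 41742) = -4437*((-7 - 426) + 41742) = -4437*(-433 + 41742) = -4437*41309 = -183288033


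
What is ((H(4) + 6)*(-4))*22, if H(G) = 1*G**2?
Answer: -1936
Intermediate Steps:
H(G) = G**2
((H(4) + 6)*(-4))*22 = ((4**2 + 6)*(-4))*22 = ((16 + 6)*(-4))*22 = (22*(-4))*22 = -88*22 = -1936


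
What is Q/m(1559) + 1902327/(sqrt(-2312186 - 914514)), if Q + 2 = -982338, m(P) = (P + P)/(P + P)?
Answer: -982340 - 1902327*I*sqrt(32267)/322670 ≈ -9.8234e+5 - 1059.0*I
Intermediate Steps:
m(P) = 1 (m(P) = (2*P)/((2*P)) = (2*P)*(1/(2*P)) = 1)
Q = -982340 (Q = -2 - 982338 = -982340)
Q/m(1559) + 1902327/(sqrt(-2312186 - 914514)) = -982340/1 + 1902327/(sqrt(-2312186 - 914514)) = -982340*1 + 1902327/(sqrt(-3226700)) = -982340 + 1902327/((10*I*sqrt(32267))) = -982340 + 1902327*(-I*sqrt(32267)/322670) = -982340 - 1902327*I*sqrt(32267)/322670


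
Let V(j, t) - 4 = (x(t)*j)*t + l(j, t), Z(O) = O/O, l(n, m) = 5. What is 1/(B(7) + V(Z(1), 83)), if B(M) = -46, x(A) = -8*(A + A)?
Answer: -1/110261 ≈ -9.0694e-6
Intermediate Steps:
Z(O) = 1
x(A) = -16*A
V(j, t) = 9 - 16*j*t² (V(j, t) = 4 + (((-16*t)*j)*t + 5) = 4 + ((-16*j*t)*t + 5) = 4 + (-16*j*t² + 5) = 4 + (5 - 16*j*t²) = 9 - 16*j*t²)
1/(B(7) + V(Z(1), 83)) = 1/(-46 + (9 - 16*1*83²)) = 1/(-46 + (9 - 16*1*6889)) = 1/(-46 + (9 - 110224)) = 1/(-46 - 110215) = 1/(-110261) = -1/110261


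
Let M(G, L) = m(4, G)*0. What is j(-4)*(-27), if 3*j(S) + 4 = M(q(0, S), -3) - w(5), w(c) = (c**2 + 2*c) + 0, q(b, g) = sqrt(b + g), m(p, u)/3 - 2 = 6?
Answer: 351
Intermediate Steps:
m(p, u) = 24 (m(p, u) = 6 + 3*6 = 6 + 18 = 24)
M(G, L) = 0 (M(G, L) = 24*0 = 0)
w(c) = c**2 + 2*c
j(S) = -13 (j(S) = -4/3 + (0 - 5*(2 + 5))/3 = -4/3 + (0 - 5*7)/3 = -4/3 + (0 - 1*35)/3 = -4/3 + (0 - 35)/3 = -4/3 + (1/3)*(-35) = -4/3 - 35/3 = -13)
j(-4)*(-27) = -13*(-27) = 351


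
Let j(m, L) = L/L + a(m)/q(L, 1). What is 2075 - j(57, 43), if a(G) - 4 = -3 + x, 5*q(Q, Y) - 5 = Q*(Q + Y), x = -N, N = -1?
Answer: 3934368/1897 ≈ 2074.0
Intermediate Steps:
x = 1 (x = -1*(-1) = 1)
q(Q, Y) = 1 + Q*(Q + Y)/5 (q(Q, Y) = 1 + (Q*(Q + Y))/5 = 1 + Q*(Q + Y)/5)
a(G) = 2 (a(G) = 4 + (-3 + 1) = 4 - 2 = 2)
j(m, L) = 1 + 2/(1 + L/5 + L²/5) (j(m, L) = L/L + 2/(1 + L²/5 + (⅕)*L*1) = 1 + 2/(1 + L²/5 + L/5) = 1 + 2/(1 + L/5 + L²/5))
2075 - j(57, 43) = 2075 - (15 + 43 + 43²)/(5 + 43 + 43²) = 2075 - (15 + 43 + 1849)/(5 + 43 + 1849) = 2075 - 1907/1897 = 3934368/1897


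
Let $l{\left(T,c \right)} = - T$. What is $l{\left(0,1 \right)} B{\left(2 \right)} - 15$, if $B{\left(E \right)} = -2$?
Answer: $-15$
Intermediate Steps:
$l{\left(0,1 \right)} B{\left(2 \right)} - 15 = \left(-1\right) 0 \left(-2\right) - 15 = 0 \left(-2\right) - 15 = 0 - 15 = -15$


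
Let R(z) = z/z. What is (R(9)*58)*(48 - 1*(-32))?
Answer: 4640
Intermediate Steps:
R(z) = 1
(R(9)*58)*(48 - 1*(-32)) = (1*58)*(48 - 1*(-32)) = 58*(48 + 32) = 58*80 = 4640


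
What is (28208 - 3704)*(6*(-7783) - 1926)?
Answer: -1191482496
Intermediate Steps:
(28208 - 3704)*(6*(-7783) - 1926) = 24504*(-46698 - 1926) = 24504*(-48624) = -1191482496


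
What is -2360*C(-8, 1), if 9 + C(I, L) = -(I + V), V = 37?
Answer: 89680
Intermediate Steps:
C(I, L) = -46 - I (C(I, L) = -9 - (I + 37) = -9 - (37 + I) = -9 + (-37 - I) = -46 - I)
-2360*C(-8, 1) = -2360*(-46 - 1*(-8)) = -2360*(-46 + 8) = -2360*(-38) = 89680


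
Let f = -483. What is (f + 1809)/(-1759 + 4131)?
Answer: 663/1186 ≈ 0.55902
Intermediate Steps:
(f + 1809)/(-1759 + 4131) = (-483 + 1809)/(-1759 + 4131) = 1326/2372 = 1326*(1/2372) = 663/1186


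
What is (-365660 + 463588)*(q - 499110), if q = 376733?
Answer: -11984134856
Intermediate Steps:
(-365660 + 463588)*(q - 499110) = (-365660 + 463588)*(376733 - 499110) = 97928*(-122377) = -11984134856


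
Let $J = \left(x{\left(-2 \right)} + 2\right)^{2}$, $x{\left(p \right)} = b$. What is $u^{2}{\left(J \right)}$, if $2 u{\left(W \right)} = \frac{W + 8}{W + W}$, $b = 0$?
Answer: $\frac{9}{16} \approx 0.5625$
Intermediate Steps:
$x{\left(p \right)} = 0$
$J = 4$ ($J = \left(0 + 2\right)^{2} = 2^{2} = 4$)
$u{\left(W \right)} = \frac{8 + W}{4 W}$ ($u{\left(W \right)} = \frac{\left(W + 8\right) \frac{1}{W + W}}{2} = \frac{\left(8 + W\right) \frac{1}{2 W}}{2} = \frac{\frac{1}{2} \frac{1}{W} \left(8 + W\right)}{2} = \frac{8 + W}{4 W}$)
$u^{2}{\left(J \right)} = \left(\frac{8 + 4}{4 \cdot 4}\right)^{2} = \left(\frac{1}{4} \cdot \frac{1}{4} \cdot 12\right)^{2} = \left(\frac{3}{4}\right)^{2} = \frac{9}{16}$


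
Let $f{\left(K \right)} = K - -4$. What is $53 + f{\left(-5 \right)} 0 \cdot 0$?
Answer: $53$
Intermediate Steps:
$f{\left(K \right)} = 4 + K$ ($f{\left(K \right)} = K + 4 = 4 + K$)
$53 + f{\left(-5 \right)} 0 \cdot 0 = 53 + \left(4 - 5\right) 0 \cdot 0 = 53 + \left(-1\right) 0 \cdot 0 = 53 + 0 \cdot 0 = 53 + 0 = 53$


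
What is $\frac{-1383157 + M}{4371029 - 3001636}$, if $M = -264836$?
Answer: $- \frac{1647993}{1369393} \approx -1.2034$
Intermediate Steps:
$\frac{-1383157 + M}{4371029 - 3001636} = \frac{-1383157 - 264836}{4371029 - 3001636} = - \frac{1647993}{1369393}$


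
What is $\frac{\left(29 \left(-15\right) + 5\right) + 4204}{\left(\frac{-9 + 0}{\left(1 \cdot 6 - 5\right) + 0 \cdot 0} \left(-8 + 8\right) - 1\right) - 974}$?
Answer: $- \frac{1258}{325} \approx -3.8708$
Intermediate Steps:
$\frac{\left(29 \left(-15\right) + 5\right) + 4204}{\left(\frac{-9 + 0}{\left(1 \cdot 6 - 5\right) + 0 \cdot 0} \left(-8 + 8\right) - 1\right) - 974} = \frac{\left(-435 + 5\right) + 4204}{\left(- \frac{9}{\left(6 - 5\right) + 0} \cdot 0 - 1\right) - 974} = \frac{-430 + 4204}{\left(- \frac{9}{1 + 0} \cdot 0 - 1\right) - 974} = \frac{3774}{\left(- \frac{9}{1} \cdot 0 - 1\right) - 974} = \frac{3774}{\left(\left(-9\right) 1 \cdot 0 - 1\right) - 974} = \frac{3774}{\left(\left(-9\right) 0 - 1\right) - 974} = \frac{3774}{\left(0 - 1\right) - 974} = \frac{3774}{-1 - 974} = \frac{3774}{-975} = 3774 \left(- \frac{1}{975}\right) = - \frac{1258}{325}$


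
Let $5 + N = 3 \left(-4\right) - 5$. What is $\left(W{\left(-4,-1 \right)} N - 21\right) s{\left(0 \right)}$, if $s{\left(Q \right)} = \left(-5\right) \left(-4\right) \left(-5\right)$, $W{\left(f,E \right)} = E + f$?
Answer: $-8900$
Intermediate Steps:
$N = -22$ ($N = -5 + \left(3 \left(-4\right) - 5\right) = -5 - 17 = -22$)
$s{\left(Q \right)} = -100$ ($s{\left(Q \right)} = 20 \left(-5\right) = -100$)
$\left(W{\left(-4,-1 \right)} N - 21\right) s{\left(0 \right)} = \left(\left(-1 - 4\right) \left(-22\right) - 21\right) \left(-100\right) = \left(\left(-5\right) \left(-22\right) - 21\right) \left(-100\right) = \left(110 - 21\right) \left(-100\right) = 89 \left(-100\right) = -8900$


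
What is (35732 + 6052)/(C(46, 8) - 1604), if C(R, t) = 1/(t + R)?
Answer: -2256336/86615 ≈ -26.050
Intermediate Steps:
C(R, t) = 1/(R + t)
(35732 + 6052)/(C(46, 8) - 1604) = (35732 + 6052)/(1/(46 + 8) - 1604) = 41784/(1/54 - 1604) = 41784/(-86615/54) = 41784*(-54/86615) = -2256336/86615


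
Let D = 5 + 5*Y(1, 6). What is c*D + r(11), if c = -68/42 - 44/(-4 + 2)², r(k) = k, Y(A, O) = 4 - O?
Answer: 1556/21 ≈ 74.095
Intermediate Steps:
D = -5 (D = 5 + 5*(4 - 1*6) = 5 + 5*(4 - 6) = 5 + 5*(-2) = 5 - 10 = -5)
c = -265/21 (c = -68*1/42 - 44/((-2)²) = -34/21 - 44/4 = -34/21 - 44*¼ = -34/21 - 11 = -265/21 ≈ -12.619)
c*D + r(11) = -265/21*(-5) + 11 = 1325/21 + 11 = 1556/21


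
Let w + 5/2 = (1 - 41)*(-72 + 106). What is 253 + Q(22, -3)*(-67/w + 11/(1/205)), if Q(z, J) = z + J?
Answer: 117444596/2725 ≈ 43099.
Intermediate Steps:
w = -2725/2 (w = -5/2 + (1 - 41)*(-72 + 106) = -5/2 - 40*34 = -5/2 - 1360 = -2725/2 ≈ -1362.5)
Q(z, J) = J + z
253 + Q(22, -3)*(-67/w + 11/(1/205)) = 253 + (-3 + 22)*(-67/(-2725/2) + 11/(1/205)) = 253 + 19*(-67*(-2/2725) + 11/(1/205)) = 253 + 19*(134/2725 + 11*205) = 253 + 19*(134/2725 + 2255) = 253 + 19*(6145009/2725) = 253 + 116755171/2725 = 117444596/2725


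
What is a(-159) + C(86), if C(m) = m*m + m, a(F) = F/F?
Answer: 7483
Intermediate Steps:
a(F) = 1
C(m) = m + m² (C(m) = m² + m = m + m²)
a(-159) + C(86) = 1 + 86*(1 + 86) = 1 + 86*87 = 1 + 7482 = 7483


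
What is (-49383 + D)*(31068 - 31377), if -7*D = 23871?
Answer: 114191568/7 ≈ 1.6313e+7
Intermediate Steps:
D = -23871/7 (D = -⅐*23871 = -23871/7 ≈ -3410.1)
(-49383 + D)*(31068 - 31377) = (-49383 - 23871/7)*(31068 - 31377) = -369552/7*(-309) = 114191568/7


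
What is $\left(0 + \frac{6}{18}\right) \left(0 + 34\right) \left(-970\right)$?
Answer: $- \frac{32980}{3} \approx -10993.0$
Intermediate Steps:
$\left(0 + \frac{6}{18}\right) \left(0 + 34\right) \left(-970\right) = \left(0 + 6 \cdot \frac{1}{18}\right) 34 \left(-970\right) = \left(0 + \frac{1}{3}\right) 34 \left(-970\right) = \frac{1}{3} \cdot 34 \left(-970\right) = \frac{34}{3} \left(-970\right) = - \frac{32980}{3}$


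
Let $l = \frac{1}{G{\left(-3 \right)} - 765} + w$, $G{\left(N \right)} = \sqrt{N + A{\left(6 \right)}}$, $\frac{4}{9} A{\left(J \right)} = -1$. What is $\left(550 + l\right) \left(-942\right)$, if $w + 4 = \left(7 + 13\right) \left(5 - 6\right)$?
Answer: $- \frac{386634915204}{780307} + \frac{628 i \sqrt{21}}{780307} \approx -4.9549 \cdot 10^{5} + 0.0036881 i$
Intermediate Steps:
$A{\left(J \right)} = - \frac{9}{4}$ ($A{\left(J \right)} = \frac{9}{4} \left(-1\right) = - \frac{9}{4}$)
$w = -24$ ($w = -4 + \left(7 + 13\right) \left(5 - 6\right) = -4 + 20 \left(-1\right) = -4 - 20 = -24$)
$G{\left(N \right)} = \sqrt{- \frac{9}{4} + N}$ ($G{\left(N \right)} = \sqrt{N - \frac{9}{4}} = \sqrt{- \frac{9}{4} + N}$)
$l = -24 + \frac{1}{-765 + \frac{i \sqrt{21}}{2}}$ ($l = \frac{1}{\frac{\sqrt{-9 + 4 \left(-3\right)}}{2} - 765} - 24 = \frac{1}{\frac{\sqrt{-9 - 12}}{2} - 765} - 24 = \frac{1}{\frac{\sqrt{-21}}{2} - 765} - 24 = \frac{1}{\frac{i \sqrt{21}}{2} - 765} - 24 = \frac{1}{-765 + \frac{i \sqrt{21}}{2}} - 24 = -24 + \frac{1}{-765 + \frac{i \sqrt{21}}{2}} \approx -24.001 - 3.9152 \cdot 10^{-6} i$)
$\left(550 + l\right) \left(-942\right) = \left(550 - \left(\frac{18728388}{780307} + \frac{2 i \sqrt{21}}{2340921}\right)\right) \left(-942\right) = \left(\frac{410440462}{780307} - \frac{2 i \sqrt{21}}{2340921}\right) \left(-942\right) = - \frac{386634915204}{780307} + \frac{628 i \sqrt{21}}{780307}$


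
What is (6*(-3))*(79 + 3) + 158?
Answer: -1318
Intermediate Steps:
(6*(-3))*(79 + 3) + 158 = -18*82 + 158 = -1476 + 158 = -1318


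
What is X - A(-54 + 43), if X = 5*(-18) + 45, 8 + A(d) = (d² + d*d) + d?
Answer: -268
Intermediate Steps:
A(d) = -8 + d + 2*d² (A(d) = -8 + ((d² + d*d) + d) = -8 + ((d² + d²) + d) = -8 + (2*d² + d) = -8 + (d + 2*d²) = -8 + d + 2*d²)
X = -45 (X = -90 + 45 = -45)
X - A(-54 + 43) = -45 - (-8 + (-54 + 43) + 2*(-54 + 43)²) = -45 - (-8 - 11 + 2*(-11)²) = -45 - (-8 - 11 + 2*121) = -45 - (-8 - 11 + 242) = -45 - 1*223 = -45 - 223 = -268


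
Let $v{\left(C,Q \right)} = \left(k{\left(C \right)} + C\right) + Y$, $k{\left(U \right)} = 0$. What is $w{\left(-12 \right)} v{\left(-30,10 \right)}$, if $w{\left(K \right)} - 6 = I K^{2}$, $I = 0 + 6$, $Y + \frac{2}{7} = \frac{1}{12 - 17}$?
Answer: $- \frac{185658}{7} \approx -26523.0$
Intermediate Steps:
$Y = - \frac{17}{35}$ ($Y = - \frac{2}{7} + \frac{1}{12 - 17} = - \frac{2}{7} + \frac{1}{-5} = - \frac{2}{7} - \frac{1}{5} = - \frac{17}{35} \approx -0.48571$)
$I = 6$
$v{\left(C,Q \right)} = - \frac{17}{35} + C$ ($v{\left(C,Q \right)} = \left(0 + C\right) - \frac{17}{35} = C - \frac{17}{35} = - \frac{17}{35} + C$)
$w{\left(K \right)} = 6 + 6 K^{2}$
$w{\left(-12 \right)} v{\left(-30,10 \right)} = \left(6 + 6 \left(-12\right)^{2}\right) \left(- \frac{17}{35} - 30\right) = \left(6 + 6 \cdot 144\right) \left(- \frac{1067}{35}\right) = \left(6 + 864\right) \left(- \frac{1067}{35}\right) = 870 \left(- \frac{1067}{35}\right) = - \frac{185658}{7}$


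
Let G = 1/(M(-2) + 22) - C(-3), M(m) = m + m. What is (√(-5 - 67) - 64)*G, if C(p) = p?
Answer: -1760/9 + 55*I*√2/3 ≈ -195.56 + 25.927*I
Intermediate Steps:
M(m) = 2*m
G = 55/18 (G = 1/(2*(-2) + 22) - 1*(-3) = 1/(-4 + 22) + 3 = 1/18 + 3 = 55/18 ≈ 3.0556)
(√(-5 - 67) - 64)*G = (√(-5 - 67) - 64)*(55/18) = (√(-72) - 64)*(55/18) = (6*I*√2 - 64)*(55/18) = (-64 + 6*I*√2)*(55/18) = -1760/9 + 55*I*√2/3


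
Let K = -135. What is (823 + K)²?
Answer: 473344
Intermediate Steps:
(823 + K)² = (823 - 135)² = 688² = 473344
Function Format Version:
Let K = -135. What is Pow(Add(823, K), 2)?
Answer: 473344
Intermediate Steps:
Pow(Add(823, K), 2) = Pow(Add(823, -135), 2) = Pow(688, 2) = 473344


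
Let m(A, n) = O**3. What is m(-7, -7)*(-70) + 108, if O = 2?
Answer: -452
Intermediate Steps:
m(A, n) = 8 (m(A, n) = 2**3 = 8)
m(-7, -7)*(-70) + 108 = 8*(-70) + 108 = -560 + 108 = -452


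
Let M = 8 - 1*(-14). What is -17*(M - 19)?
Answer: -51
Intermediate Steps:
M = 22 (M = 8 + 14 = 22)
-17*(M - 19) = -17*(22 - 19) = -17*3 = -51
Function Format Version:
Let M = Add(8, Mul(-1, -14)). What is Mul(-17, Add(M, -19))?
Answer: -51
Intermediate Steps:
M = 22 (M = Add(8, 14) = 22)
Mul(-17, Add(M, -19)) = Mul(-17, Add(22, -19)) = Mul(-17, 3) = -51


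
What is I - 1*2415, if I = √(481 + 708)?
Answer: -2415 + √1189 ≈ -2380.5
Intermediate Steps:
I = √1189 ≈ 34.482
I - 1*2415 = √1189 - 1*2415 = √1189 - 2415 = -2415 + √1189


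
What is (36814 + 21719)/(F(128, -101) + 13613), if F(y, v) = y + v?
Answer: 58533/13640 ≈ 4.2913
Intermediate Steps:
F(y, v) = v + y
(36814 + 21719)/(F(128, -101) + 13613) = (36814 + 21719)/((-101 + 128) + 13613) = 58533/(27 + 13613) = 58533/13640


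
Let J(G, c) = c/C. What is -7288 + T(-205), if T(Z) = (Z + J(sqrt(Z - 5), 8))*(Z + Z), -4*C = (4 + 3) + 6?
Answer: 1011026/13 ≈ 77771.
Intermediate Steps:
C = -13/4 (C = -((4 + 3) + 6)/4 = -(7 + 6)/4 = -1/4*13 = -13/4 ≈ -3.2500)
J(G, c) = -4*c/13 (J(G, c) = c/(-13/4) = c*(-4/13) = -4*c/13)
T(Z) = 2*Z*(-32/13 + Z) (T(Z) = (Z - 4/13*8)*(Z + Z) = (Z - 32/13)*(2*Z) = (-32/13 + Z)*(2*Z) = 2*Z*(-32/13 + Z))
-7288 + T(-205) = -7288 + (2/13)*(-205)*(-32 + 13*(-205)) = -7288 + (2/13)*(-205)*(-32 - 2665) = -7288 + (2/13)*(-205)*(-2697) = -7288 + 1105770/13 = 1011026/13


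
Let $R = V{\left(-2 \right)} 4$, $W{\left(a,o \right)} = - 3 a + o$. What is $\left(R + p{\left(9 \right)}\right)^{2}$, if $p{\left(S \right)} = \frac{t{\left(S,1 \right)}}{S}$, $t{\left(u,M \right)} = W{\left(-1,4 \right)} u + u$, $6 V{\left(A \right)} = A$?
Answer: $\frac{400}{9} \approx 44.444$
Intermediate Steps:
$W{\left(a,o \right)} = o - 3 a$
$V{\left(A \right)} = \frac{A}{6}$
$t{\left(u,M \right)} = 8 u$ ($t{\left(u,M \right)} = \left(4 - -3\right) u + u = \left(4 + 3\right) u + u = 7 u + u = 8 u$)
$p{\left(S \right)} = 8$ ($p{\left(S \right)} = \frac{8 S}{S} = 8$)
$R = - \frac{4}{3}$ ($R = \frac{1}{6} \left(-2\right) 4 = \left(- \frac{1}{3}\right) 4 = - \frac{4}{3} \approx -1.3333$)
$\left(R + p{\left(9 \right)}\right)^{2} = \left(- \frac{4}{3} + 8\right)^{2} = \left(\frac{20}{3}\right)^{2} = \frac{400}{9}$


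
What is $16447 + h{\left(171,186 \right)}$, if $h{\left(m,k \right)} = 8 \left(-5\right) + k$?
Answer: $16593$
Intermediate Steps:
$h{\left(m,k \right)} = -40 + k$
$16447 + h{\left(171,186 \right)} = 16447 + \left(-40 + 186\right) = 16447 + 146 = 16593$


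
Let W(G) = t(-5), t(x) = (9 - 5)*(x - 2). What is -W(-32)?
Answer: 28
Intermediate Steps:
t(x) = -8 + 4*x (t(x) = 4*(-2 + x) = -8 + 4*x)
W(G) = -28 (W(G) = -8 + 4*(-5) = -8 - 20 = -28)
-W(-32) = -1*(-28) = 28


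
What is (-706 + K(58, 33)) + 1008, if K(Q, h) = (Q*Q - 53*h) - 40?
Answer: 1877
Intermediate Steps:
K(Q, h) = -40 + Q² - 53*h (K(Q, h) = (Q² - 53*h) - 40 = -40 + Q² - 53*h)
(-706 + K(58, 33)) + 1008 = (-706 + (-40 + 58² - 53*33)) + 1008 = (-706 + (-40 + 3364 - 1749)) + 1008 = (-706 + 1575) + 1008 = 869 + 1008 = 1877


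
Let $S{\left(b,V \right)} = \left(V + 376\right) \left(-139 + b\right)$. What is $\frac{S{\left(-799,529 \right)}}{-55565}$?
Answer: $\frac{169778}{11113} \approx 15.277$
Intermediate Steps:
$S{\left(b,V \right)} = \left(-139 + b\right) \left(376 + V\right)$ ($S{\left(b,V \right)} = \left(376 + V\right) \left(-139 + b\right) = \left(-139 + b\right) \left(376 + V\right)$)
$\frac{S{\left(-799,529 \right)}}{-55565} = \frac{-52264 - 73531 + 376 \left(-799\right) + 529 \left(-799\right)}{-55565} = \left(-52264 - 73531 - 300424 - 422671\right) \left(- \frac{1}{55565}\right) = \left(-848890\right) \left(- \frac{1}{55565}\right) = \frac{169778}{11113}$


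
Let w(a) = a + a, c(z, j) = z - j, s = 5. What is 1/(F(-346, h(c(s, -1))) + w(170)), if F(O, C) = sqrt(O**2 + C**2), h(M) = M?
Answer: -85/1038 + sqrt(29938)/2076 ≈ 0.0014576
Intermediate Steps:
F(O, C) = sqrt(C**2 + O**2)
w(a) = 2*a
1/(F(-346, h(c(s, -1))) + w(170)) = 1/(sqrt((5 - 1*(-1))**2 + (-346)**2) + 2*170) = 1/(sqrt((5 + 1)**2 + 119716) + 340) = 1/(sqrt(6**2 + 119716) + 340) = 1/(sqrt(36 + 119716) + 340) = 1/(sqrt(119752) + 340) = 1/(2*sqrt(29938) + 340) = 1/(340 + 2*sqrt(29938))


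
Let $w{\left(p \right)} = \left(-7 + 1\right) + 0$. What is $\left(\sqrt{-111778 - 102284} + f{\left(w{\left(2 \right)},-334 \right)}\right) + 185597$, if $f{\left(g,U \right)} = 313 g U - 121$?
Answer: $812728 + i \sqrt{214062} \approx 8.1273 \cdot 10^{5} + 462.67 i$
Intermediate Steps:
$w{\left(p \right)} = -6$ ($w{\left(p \right)} = -6 + 0 = -6$)
$f{\left(g,U \right)} = -121 + 313 U g$ ($f{\left(g,U \right)} = 313 U g - 121 = -121 + 313 U g$)
$\left(\sqrt{-111778 - 102284} + f{\left(w{\left(2 \right)},-334 \right)}\right) + 185597 = \left(\sqrt{-111778 - 102284} - \left(121 + 104542 \left(-6\right)\right)\right) + 185597 = \left(\sqrt{-214062} + \left(-121 + 627252\right)\right) + 185597 = \left(i \sqrt{214062} + 627131\right) + 185597 = \left(627131 + i \sqrt{214062}\right) + 185597 = 812728 + i \sqrt{214062}$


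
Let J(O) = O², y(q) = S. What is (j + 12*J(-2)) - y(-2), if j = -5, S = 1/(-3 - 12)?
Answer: 646/15 ≈ 43.067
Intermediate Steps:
S = -1/15 (S = 1/(-15) = -1/15 ≈ -0.066667)
y(q) = -1/15
(j + 12*J(-2)) - y(-2) = (-5 + 12*(-2)²) - 1*(-1/15) = (-5 + 12*4) + 1/15 = (-5 + 48) + 1/15 = 43 + 1/15 = 646/15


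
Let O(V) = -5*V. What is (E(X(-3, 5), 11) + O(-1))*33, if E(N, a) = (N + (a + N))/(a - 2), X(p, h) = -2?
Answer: 572/3 ≈ 190.67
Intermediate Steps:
E(N, a) = (a + 2*N)/(-2 + a) (E(N, a) = (N + (N + a))/(-2 + a) = (a + 2*N)/(-2 + a))
(E(X(-3, 5), 11) + O(-1))*33 = ((11 + 2*(-2))/(-2 + 11) - 5*(-1))*33 = ((11 - 4)/9 + 5)*33 = ((1/9)*7 + 5)*33 = (7/9 + 5)*33 = (52/9)*33 = 572/3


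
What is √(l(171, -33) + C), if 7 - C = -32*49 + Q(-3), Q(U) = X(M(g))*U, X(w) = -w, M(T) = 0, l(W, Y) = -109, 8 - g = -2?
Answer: √1466 ≈ 38.288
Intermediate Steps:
g = 10 (g = 8 - 1*(-2) = 8 + 2 = 10)
Q(U) = 0 (Q(U) = (-1*0)*U = 0*U = 0)
C = 1575 (C = 7 - (-32*49 + 0) = 7 - (-1568 + 0) = 7 - 1*(-1568) = 7 + 1568 = 1575)
√(l(171, -33) + C) = √(-109 + 1575) = √1466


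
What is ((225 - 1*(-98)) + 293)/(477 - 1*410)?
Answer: 616/67 ≈ 9.1940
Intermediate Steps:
((225 - 1*(-98)) + 293)/(477 - 1*410) = ((225 + 98) + 293)/(477 - 410) = (323 + 293)/67 = 616*(1/67) = 616/67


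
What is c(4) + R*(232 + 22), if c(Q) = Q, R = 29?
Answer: 7370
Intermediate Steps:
c(4) + R*(232 + 22) = 4 + 29*(232 + 22) = 4 + 29*254 = 4 + 7366 = 7370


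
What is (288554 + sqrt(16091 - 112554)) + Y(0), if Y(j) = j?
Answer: 288554 + I*sqrt(96463) ≈ 2.8855e+5 + 310.58*I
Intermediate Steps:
(288554 + sqrt(16091 - 112554)) + Y(0) = (288554 + sqrt(16091 - 112554)) + 0 = (288554 + sqrt(-96463)) + 0 = (288554 + I*sqrt(96463)) + 0 = 288554 + I*sqrt(96463)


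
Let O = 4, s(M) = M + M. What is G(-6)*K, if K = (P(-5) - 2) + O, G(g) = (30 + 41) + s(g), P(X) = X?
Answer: -177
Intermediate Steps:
s(M) = 2*M
G(g) = 71 + 2*g (G(g) = (30 + 41) + 2*g = 71 + 2*g)
K = -3 (K = (-5 - 2) + 4 = -7 + 4 = -3)
G(-6)*K = (71 + 2*(-6))*(-3) = (71 - 12)*(-3) = 59*(-3) = -177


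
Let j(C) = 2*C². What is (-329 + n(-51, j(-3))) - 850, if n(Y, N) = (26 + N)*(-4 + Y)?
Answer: -3599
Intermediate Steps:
n(Y, N) = (-4 + Y)*(26 + N)
(-329 + n(-51, j(-3))) - 850 = (-329 + (-104 - 8*(-3)² + 26*(-51) + (2*(-3)²)*(-51))) - 850 = (-329 + (-104 - 8*9 - 1326 + (2*9)*(-51))) - 850 = (-329 + (-104 - 4*18 - 1326 + 18*(-51))) - 850 = (-329 + (-104 - 72 - 1326 - 918)) - 850 = (-329 - 2420) - 850 = -2749 - 850 = -3599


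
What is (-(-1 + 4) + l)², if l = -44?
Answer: 2209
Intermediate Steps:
(-(-1 + 4) + l)² = (-(-1 + 4) - 44)² = (-1*3 - 44)² = (-3 - 44)² = (-47)² = 2209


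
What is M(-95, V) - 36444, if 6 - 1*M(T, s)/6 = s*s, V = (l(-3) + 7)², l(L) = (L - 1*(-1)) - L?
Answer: -60984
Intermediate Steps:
l(L) = 1 (l(L) = (L + 1) - L = (1 + L) - L = 1)
V = 64 (V = (1 + 7)² = 8² = 64)
M(T, s) = 36 - 6*s² (M(T, s) = 36 - 6*s*s = 36 - 6*s²)
M(-95, V) - 36444 = (36 - 6*64²) - 36444 = (36 - 6*4096) - 36444 = (36 - 24576) - 36444 = -24540 - 36444 = -60984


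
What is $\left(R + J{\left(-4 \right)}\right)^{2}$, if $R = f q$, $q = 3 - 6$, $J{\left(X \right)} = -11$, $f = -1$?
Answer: $64$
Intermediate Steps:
$q = -3$ ($q = 3 - 6 = -3$)
$R = 3$ ($R = \left(-1\right) \left(-3\right) = 3$)
$\left(R + J{\left(-4 \right)}\right)^{2} = \left(3 - 11\right)^{2} = \left(-8\right)^{2} = 64$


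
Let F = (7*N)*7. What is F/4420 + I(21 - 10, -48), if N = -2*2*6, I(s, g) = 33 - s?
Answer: 24016/1105 ≈ 21.734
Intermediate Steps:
N = -24 (N = -4*6 = -24)
F = -1176 (F = (7*(-24))*7 = -168*7 = -1176)
F/4420 + I(21 - 10, -48) = -1176/4420 + (33 - (21 - 10)) = -1176*1/4420 + (33 - 1*11) = -294/1105 + (33 - 11) = -294/1105 + 22 = 24016/1105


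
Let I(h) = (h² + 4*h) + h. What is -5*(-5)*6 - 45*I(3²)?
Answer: -5520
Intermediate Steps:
I(h) = h² + 5*h
-5*(-5)*6 - 45*I(3²) = -5*(-5)*6 - 45*3²*(5 + 3²) = 25*6 - 405*(5 + 9) = 150 - 405*14 = 150 - 45*126 = 150 - 5670 = -5520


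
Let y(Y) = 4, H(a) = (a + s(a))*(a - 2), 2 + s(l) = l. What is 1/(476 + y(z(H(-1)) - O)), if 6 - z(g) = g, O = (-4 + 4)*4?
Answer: 1/480 ≈ 0.0020833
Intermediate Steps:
s(l) = -2 + l
O = 0 (O = 0*4 = 0)
H(a) = (-2 + a)*(-2 + 2*a) (H(a) = (a + (-2 + a))*(a - 2) = (-2 + 2*a)*(-2 + a) = (-2 + a)*(-2 + 2*a))
z(g) = 6 - g
1/(476 + y(z(H(-1)) - O)) = 1/(476 + 4) = 1/480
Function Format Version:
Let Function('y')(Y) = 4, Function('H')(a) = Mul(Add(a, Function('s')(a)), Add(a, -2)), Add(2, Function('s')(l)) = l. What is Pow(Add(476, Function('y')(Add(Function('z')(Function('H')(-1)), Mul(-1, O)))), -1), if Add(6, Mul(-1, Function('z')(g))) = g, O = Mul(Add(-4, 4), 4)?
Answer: Rational(1, 480) ≈ 0.0020833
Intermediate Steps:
Function('s')(l) = Add(-2, l)
O = 0 (O = Mul(0, 4) = 0)
Function('H')(a) = Mul(Add(-2, a), Add(-2, Mul(2, a))) (Function('H')(a) = Mul(Add(a, Add(-2, a)), Add(a, -2)) = Mul(Add(-2, Mul(2, a)), Add(-2, a)) = Mul(Add(-2, a), Add(-2, Mul(2, a))))
Function('z')(g) = Add(6, Mul(-1, g))
Pow(Add(476, Function('y')(Add(Function('z')(Function('H')(-1)), Mul(-1, O)))), -1) = Pow(Add(476, 4), -1) = Pow(480, -1) = Rational(1, 480)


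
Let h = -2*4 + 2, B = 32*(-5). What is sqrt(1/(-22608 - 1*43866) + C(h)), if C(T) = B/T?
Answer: sqrt(13092711654)/22158 ≈ 5.1640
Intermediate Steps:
B = -160
h = -6 (h = -8 + 2 = -6)
C(T) = -160/T
sqrt(1/(-22608 - 1*43866) + C(h)) = sqrt(1/(-22608 - 1*43866) - 160/(-6)) = sqrt(1/(-22608 - 43866) - 160*(-1/6)) = sqrt(1/(-66474) + 80/3) = sqrt(-1/66474 + 80/3) = sqrt(1772639/66474) = sqrt(13092711654)/22158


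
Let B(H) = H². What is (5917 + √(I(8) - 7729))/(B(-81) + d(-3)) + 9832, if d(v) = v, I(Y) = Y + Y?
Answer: 64484173/6558 + I*√857/2186 ≈ 9832.9 + 0.013392*I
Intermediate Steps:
I(Y) = 2*Y
(5917 + √(I(8) - 7729))/(B(-81) + d(-3)) + 9832 = (5917 + √(2*8 - 7729))/((-81)² - 3) + 9832 = (5917 + √(16 - 7729))/(6561 - 3) + 9832 = (5917 + √(-7713))/6558 + 9832 = (5917 + 3*I*√857)*(1/6558) + 9832 = (5917/6558 + I*√857/2186) + 9832 = 64484173/6558 + I*√857/2186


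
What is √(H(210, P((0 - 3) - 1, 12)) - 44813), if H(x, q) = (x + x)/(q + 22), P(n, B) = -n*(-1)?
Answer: I*√403107/3 ≈ 211.64*I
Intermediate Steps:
P(n, B) = n
H(x, q) = 2*x/(22 + q) (H(x, q) = (2*x)/(22 + q) = 2*x/(22 + q))
√(H(210, P((0 - 3) - 1, 12)) - 44813) = √(2*210/(22 + ((0 - 3) - 1)) - 44813) = √(2*210/(22 + (-3 - 1)) - 44813) = √(2*210/(22 - 4) - 44813) = √(2*210/18 - 44813) = √(2*210*(1/18) - 44813) = √(70/3 - 44813) = √(-134369/3) = I*√403107/3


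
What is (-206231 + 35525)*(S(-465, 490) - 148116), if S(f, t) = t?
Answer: 25200643956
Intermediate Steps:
(-206231 + 35525)*(S(-465, 490) - 148116) = (-206231 + 35525)*(490 - 148116) = -170706*(-147626) = 25200643956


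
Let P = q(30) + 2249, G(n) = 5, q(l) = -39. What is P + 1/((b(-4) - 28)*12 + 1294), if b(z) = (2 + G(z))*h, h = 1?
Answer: 2302821/1042 ≈ 2210.0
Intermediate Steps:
b(z) = 7 (b(z) = (2 + 5)*1 = 7*1 = 7)
P = 2210 (P = -39 + 2249 = 2210)
P + 1/((b(-4) - 28)*12 + 1294) = 2210 + 1/((7 - 28)*12 + 1294) = 2210 + 1/(-21*12 + 1294) = 2210 + 1/(-252 + 1294) = 2210 + 1/1042 = 2302821/1042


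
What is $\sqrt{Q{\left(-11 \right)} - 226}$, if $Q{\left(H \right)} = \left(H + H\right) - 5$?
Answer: $i \sqrt{253} \approx 15.906 i$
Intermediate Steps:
$Q{\left(H \right)} = -5 + 2 H$ ($Q{\left(H \right)} = 2 H - 5 = -5 + 2 H$)
$\sqrt{Q{\left(-11 \right)} - 226} = \sqrt{\left(-5 + 2 \left(-11\right)\right) - 226} = \sqrt{\left(-5 - 22\right) - 226} = \sqrt{-27 - 226} = \sqrt{-253} = i \sqrt{253}$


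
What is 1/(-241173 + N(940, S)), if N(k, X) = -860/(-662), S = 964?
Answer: -331/79827833 ≈ -4.1464e-6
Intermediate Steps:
N(k, X) = 430/331 (N(k, X) = -860*(-1/662) = 430/331)
1/(-241173 + N(940, S)) = 1/(-241173 + 430/331) = 1/(-79827833/331) = -331/79827833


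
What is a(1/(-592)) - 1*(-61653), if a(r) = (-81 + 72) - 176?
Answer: 61468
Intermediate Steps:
a(r) = -185 (a(r) = -9 - 176 = -185)
a(1/(-592)) - 1*(-61653) = -185 - 1*(-61653) = -185 + 61653 = 61468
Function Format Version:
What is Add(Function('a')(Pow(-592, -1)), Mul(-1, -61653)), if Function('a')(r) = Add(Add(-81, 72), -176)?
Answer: 61468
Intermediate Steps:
Function('a')(r) = -185 (Function('a')(r) = Add(-9, -176) = -185)
Add(Function('a')(Pow(-592, -1)), Mul(-1, -61653)) = Add(-185, Mul(-1, -61653)) = Add(-185, 61653) = 61468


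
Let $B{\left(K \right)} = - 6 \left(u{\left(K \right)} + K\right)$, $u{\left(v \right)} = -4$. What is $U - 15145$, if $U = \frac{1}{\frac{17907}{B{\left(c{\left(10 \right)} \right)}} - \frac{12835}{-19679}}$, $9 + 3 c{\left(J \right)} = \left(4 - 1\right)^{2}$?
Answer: $- \frac{1780546469063}{117566631} \approx -15145.0$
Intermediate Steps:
$c{\left(J \right)} = 0$ ($c{\left(J \right)} = -3 + \frac{\left(4 - 1\right)^{2}}{3} = -3 + \frac{3^{2}}{3} = -3 + \frac{1}{3} \cdot 9 = -3 + 3 = 0$)
$B{\left(K \right)} = 24 - 6 K$ ($B{\left(K \right)} = - 6 \left(-4 + K\right) = 24 - 6 K$)
$U = \frac{157432}{117566631}$ ($U = \frac{1}{\frac{17907}{24 - 0} - \frac{12835}{-19679}} = \frac{1}{\frac{17907}{24 + 0} - - \frac{12835}{19679}} = \frac{1}{\frac{17907}{24} + \frac{12835}{19679}} = \frac{1}{17907 \cdot \frac{1}{24} + \frac{12835}{19679}} = \frac{1}{\frac{5969}{8} + \frac{12835}{19679}} = \frac{1}{\frac{117566631}{157432}} = \frac{157432}{117566631} \approx 0.0013391$)
$U - 15145 = \frac{157432}{117566631} - 15145 = - \frac{1780546469063}{117566631}$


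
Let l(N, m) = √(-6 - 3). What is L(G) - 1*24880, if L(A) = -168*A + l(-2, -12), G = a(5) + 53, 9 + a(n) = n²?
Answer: -36472 + 3*I ≈ -36472.0 + 3.0*I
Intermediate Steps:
a(n) = -9 + n²
G = 69 (G = (-9 + 5²) + 53 = (-9 + 25) + 53 = 16 + 53 = 69)
l(N, m) = 3*I (l(N, m) = √(-9) = 3*I)
L(A) = -168*A + 3*I
L(G) - 1*24880 = (-168*69 + 3*I) - 1*24880 = (-11592 + 3*I) - 24880 = -36472 + 3*I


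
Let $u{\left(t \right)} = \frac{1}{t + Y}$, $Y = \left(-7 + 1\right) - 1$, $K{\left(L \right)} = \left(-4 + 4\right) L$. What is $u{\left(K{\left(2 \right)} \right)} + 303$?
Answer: $\frac{2120}{7} \approx 302.86$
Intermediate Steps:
$K{\left(L \right)} = 0$ ($K{\left(L \right)} = 0 L = 0$)
$Y = -7$ ($Y = -6 - 1 = -7$)
$u{\left(t \right)} = \frac{1}{-7 + t}$ ($u{\left(t \right)} = \frac{1}{t - 7} = \frac{1}{-7 + t}$)
$u{\left(K{\left(2 \right)} \right)} + 303 = \frac{1}{-7 + 0} + 303 = \frac{1}{-7} + 303 = - \frac{1}{7} + 303 = \frac{2120}{7}$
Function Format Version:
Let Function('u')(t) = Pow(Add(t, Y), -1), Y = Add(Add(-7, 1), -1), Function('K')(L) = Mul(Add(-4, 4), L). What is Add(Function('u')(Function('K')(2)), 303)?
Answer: Rational(2120, 7) ≈ 302.86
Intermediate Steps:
Function('K')(L) = 0 (Function('K')(L) = Mul(0, L) = 0)
Y = -7 (Y = Add(-6, -1) = -7)
Function('u')(t) = Pow(Add(-7, t), -1) (Function('u')(t) = Pow(Add(t, -7), -1) = Pow(Add(-7, t), -1))
Add(Function('u')(Function('K')(2)), 303) = Add(Pow(Add(-7, 0), -1), 303) = Add(Pow(-7, -1), 303) = Add(Rational(-1, 7), 303) = Rational(2120, 7)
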